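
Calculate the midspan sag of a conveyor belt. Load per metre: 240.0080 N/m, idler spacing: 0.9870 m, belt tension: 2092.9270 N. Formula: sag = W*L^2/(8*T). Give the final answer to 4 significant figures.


sag = 240.0080 * 0.9870^2 / (8 * 2092.9270)
sag = 0.01396 m


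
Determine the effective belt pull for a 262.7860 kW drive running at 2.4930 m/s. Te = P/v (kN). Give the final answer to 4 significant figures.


Te = P / v = 262.7860 / 2.4930
Te = 105.4 kN


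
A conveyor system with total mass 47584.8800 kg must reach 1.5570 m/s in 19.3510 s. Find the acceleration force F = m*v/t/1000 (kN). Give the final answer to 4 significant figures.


F = 47584.8800 * 1.5570 / 19.3510 / 1000
F = 3.829 kN


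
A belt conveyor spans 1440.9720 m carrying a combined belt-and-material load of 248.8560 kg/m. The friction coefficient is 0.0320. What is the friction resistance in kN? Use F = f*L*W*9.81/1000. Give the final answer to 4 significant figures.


F = 0.0320 * 1440.9720 * 248.8560 * 9.81 / 1000
F = 112.6 kN


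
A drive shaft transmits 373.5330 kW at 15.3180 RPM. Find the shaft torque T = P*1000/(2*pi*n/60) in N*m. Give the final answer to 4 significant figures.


omega = 2*pi*15.3180/60 = 1.6041 rad/s
T = 373.5330*1000 / 1.6041
T = 232900 N*m


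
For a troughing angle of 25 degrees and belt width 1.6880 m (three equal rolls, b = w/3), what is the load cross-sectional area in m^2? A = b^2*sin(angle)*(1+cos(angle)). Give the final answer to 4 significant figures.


b = 1.6880/3 = 0.562667 m
A = 0.562667^2 * sin(25 deg) * (1 + cos(25 deg))
A = 0.2551 m^2


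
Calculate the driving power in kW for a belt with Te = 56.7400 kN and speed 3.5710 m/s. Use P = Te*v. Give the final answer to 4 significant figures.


P = Te * v = 56.7400 * 3.5710
P = 202.6 kW


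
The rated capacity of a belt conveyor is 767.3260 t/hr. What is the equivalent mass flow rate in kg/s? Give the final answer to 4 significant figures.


m_dot = 767.3260 * 1000 / 3600
m_dot = 213.1 kg/s


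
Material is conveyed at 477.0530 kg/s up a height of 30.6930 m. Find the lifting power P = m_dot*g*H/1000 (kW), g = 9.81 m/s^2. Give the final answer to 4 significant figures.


P = 477.0530 * 9.81 * 30.6930 / 1000
P = 143.6 kW


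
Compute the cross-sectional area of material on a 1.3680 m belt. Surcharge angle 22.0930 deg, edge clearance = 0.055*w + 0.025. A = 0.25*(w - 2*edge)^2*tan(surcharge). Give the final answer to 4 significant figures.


edge = 0.055*1.3680 + 0.025 = 0.10024 m
ew = 1.3680 - 2*0.10024 = 1.16752 m
A = 0.25 * 1.16752^2 * tan(22.0930 deg)
A = 0.1383 m^2


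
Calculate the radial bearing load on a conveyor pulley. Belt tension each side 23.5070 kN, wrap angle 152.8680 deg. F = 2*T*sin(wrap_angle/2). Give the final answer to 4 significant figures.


F = 2 * 23.5070 * sin(152.8680/2 deg)
F = 45.70 kN


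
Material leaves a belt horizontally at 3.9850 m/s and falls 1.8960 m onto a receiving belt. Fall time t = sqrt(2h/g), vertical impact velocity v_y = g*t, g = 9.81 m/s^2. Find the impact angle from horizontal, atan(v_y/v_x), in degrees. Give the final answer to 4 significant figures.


t = sqrt(2*1.8960/9.81) = 0.621727 s
v_y = 9.81 * 0.621727 = 6.09914 m/s
angle = atan(6.09914 / 3.9850) = 56.84 deg


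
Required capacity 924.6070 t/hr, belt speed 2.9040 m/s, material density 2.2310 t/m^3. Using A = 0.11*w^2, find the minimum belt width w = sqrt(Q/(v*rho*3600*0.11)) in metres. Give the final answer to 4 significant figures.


A_req = 924.6070 / (2.9040 * 2.2310 * 3600) = 0.0396423 m^2
w = sqrt(0.0396423 / 0.11)
w = 0.6003 m


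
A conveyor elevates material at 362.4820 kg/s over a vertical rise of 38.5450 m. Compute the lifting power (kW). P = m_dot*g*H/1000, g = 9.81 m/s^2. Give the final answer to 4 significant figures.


P = 362.4820 * 9.81 * 38.5450 / 1000
P = 137.1 kW


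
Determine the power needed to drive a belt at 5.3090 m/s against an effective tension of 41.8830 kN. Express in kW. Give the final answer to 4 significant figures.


P = Te * v = 41.8830 * 5.3090
P = 222.4 kW


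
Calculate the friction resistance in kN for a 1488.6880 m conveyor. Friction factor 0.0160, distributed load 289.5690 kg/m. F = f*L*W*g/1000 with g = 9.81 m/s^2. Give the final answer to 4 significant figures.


F = 0.0160 * 1488.6880 * 289.5690 * 9.81 / 1000
F = 67.66 kN


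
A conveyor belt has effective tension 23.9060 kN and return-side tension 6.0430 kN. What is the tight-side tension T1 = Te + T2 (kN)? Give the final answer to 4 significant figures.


T1 = Te + T2 = 23.9060 + 6.0430
T1 = 29.95 kN


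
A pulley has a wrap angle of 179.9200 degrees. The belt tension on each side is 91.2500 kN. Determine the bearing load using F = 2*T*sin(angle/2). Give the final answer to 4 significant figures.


F = 2 * 91.2500 * sin(179.9200/2 deg)
F = 182.5 kN


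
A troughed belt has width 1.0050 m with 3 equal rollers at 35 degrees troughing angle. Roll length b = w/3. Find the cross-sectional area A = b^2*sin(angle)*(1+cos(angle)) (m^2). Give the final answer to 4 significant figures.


b = 1.0050/3 = 0.335 m
A = 0.335^2 * sin(35 deg) * (1 + cos(35 deg))
A = 0.1171 m^2


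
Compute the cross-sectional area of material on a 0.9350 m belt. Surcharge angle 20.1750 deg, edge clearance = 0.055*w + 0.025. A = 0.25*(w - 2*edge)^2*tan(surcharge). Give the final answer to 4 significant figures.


edge = 0.055*0.9350 + 0.025 = 0.076425 m
ew = 0.9350 - 2*0.076425 = 0.78215 m
A = 0.25 * 0.78215^2 * tan(20.1750 deg)
A = 0.05620 m^2


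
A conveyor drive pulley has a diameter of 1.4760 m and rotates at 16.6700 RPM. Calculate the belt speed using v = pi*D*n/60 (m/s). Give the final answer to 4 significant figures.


v = pi * 1.4760 * 16.6700 / 60
v = 1.288 m/s


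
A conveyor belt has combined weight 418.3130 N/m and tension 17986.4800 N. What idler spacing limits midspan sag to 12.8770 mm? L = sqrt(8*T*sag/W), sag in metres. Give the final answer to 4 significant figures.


sag = 12.8770/1000 = 0.012877 m
L = sqrt(8 * 17986.4800 * 0.012877 / 418.3130)
L = 2.105 m


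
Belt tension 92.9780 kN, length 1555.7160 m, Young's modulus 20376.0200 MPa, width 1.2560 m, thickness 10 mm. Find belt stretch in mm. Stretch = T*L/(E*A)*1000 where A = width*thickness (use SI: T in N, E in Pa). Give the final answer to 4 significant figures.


A = 1.2560 * 0.01 = 0.01256 m^2
Stretch = 92.9780*1000 * 1555.7160 / (20376.0200e6 * 0.01256) * 1000
Stretch = 565.2 mm


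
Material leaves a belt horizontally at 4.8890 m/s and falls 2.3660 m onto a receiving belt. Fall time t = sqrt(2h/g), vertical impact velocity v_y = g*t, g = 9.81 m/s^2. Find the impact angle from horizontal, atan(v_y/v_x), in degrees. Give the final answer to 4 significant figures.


t = sqrt(2*2.3660/9.81) = 0.694525 s
v_y = 9.81 * 0.694525 = 6.81329 m/s
angle = atan(6.81329 / 4.8890) = 54.34 deg


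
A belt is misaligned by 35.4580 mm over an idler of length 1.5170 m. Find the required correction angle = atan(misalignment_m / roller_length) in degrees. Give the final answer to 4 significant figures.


misalign_m = 35.4580 / 1000 = 0.035458 m
angle = atan(0.035458 / 1.5170)
angle = 1.339 deg


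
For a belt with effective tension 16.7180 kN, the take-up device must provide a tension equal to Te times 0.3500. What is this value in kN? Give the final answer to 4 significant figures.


T_tu = 16.7180 * 0.3500
T_tu = 5.851 kN


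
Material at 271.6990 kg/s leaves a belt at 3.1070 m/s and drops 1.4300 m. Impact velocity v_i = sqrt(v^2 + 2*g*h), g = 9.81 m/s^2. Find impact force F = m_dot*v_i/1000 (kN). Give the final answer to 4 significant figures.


v_i = sqrt(3.1070^2 + 2*9.81*1.4300) = 6.14085 m/s
F = 271.6990 * 6.14085 / 1000
F = 1.668 kN


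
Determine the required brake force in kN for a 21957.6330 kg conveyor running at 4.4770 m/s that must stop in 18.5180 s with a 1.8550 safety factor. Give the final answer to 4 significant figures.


F = 21957.6330 * 4.4770 / 18.5180 * 1.8550 / 1000
F = 9.847 kN


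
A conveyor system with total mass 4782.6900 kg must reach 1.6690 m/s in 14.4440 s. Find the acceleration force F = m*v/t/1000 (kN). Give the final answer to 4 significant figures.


F = 4782.6900 * 1.6690 / 14.4440 / 1000
F = 0.5526 kN


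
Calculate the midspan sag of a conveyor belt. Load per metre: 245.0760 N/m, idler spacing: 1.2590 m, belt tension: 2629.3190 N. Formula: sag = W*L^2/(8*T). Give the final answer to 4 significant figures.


sag = 245.0760 * 1.2590^2 / (8 * 2629.3190)
sag = 0.01847 m


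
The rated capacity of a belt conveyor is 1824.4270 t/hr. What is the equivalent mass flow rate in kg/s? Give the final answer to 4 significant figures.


m_dot = 1824.4270 * 1000 / 3600
m_dot = 506.8 kg/s


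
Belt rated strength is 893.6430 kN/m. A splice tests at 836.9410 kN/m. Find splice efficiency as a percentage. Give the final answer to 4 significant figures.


Eff = 836.9410 / 893.6430 * 100
Eff = 93.65 %


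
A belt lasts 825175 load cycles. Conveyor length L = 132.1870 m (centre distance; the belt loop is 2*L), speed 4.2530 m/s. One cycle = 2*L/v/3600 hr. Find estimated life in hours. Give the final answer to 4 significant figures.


cycle_time = 2 * 132.1870 / 4.2530 / 3600 = 0.0172672 hr
life = 825175 * 0.0172672 = 14250 hours


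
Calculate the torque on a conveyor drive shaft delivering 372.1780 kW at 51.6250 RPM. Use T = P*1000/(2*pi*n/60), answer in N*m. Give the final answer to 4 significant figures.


omega = 2*pi*51.6250/60 = 5.40616 rad/s
T = 372.1780*1000 / 5.40616
T = 68840 N*m


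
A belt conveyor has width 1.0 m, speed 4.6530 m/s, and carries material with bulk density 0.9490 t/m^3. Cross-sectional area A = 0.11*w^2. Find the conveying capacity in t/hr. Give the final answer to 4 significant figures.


A = 0.11 * 1.0^2 = 0.11 m^2
C = 0.11 * 4.6530 * 0.9490 * 3600
C = 1749 t/hr


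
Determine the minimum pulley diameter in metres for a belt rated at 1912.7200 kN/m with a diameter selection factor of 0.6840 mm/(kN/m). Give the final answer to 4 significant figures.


D = 1912.7200 * 0.6840 / 1000
D = 1.308 m


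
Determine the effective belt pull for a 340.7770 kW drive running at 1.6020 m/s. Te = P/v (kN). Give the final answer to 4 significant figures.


Te = P / v = 340.7770 / 1.6020
Te = 212.7 kN


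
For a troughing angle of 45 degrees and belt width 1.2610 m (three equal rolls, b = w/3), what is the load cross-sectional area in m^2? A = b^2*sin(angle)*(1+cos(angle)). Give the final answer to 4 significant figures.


b = 1.2610/3 = 0.420333 m
A = 0.420333^2 * sin(45 deg) * (1 + cos(45 deg))
A = 0.2133 m^2


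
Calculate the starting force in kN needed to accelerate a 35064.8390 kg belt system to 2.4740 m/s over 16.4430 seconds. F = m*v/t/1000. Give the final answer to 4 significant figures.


F = 35064.8390 * 2.4740 / 16.4430 / 1000
F = 5.276 kN


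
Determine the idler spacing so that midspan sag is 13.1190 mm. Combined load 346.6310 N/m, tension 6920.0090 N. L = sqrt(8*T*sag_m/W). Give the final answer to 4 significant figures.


sag = 13.1190/1000 = 0.013119 m
L = sqrt(8 * 6920.0090 * 0.013119 / 346.6310)
L = 1.447 m


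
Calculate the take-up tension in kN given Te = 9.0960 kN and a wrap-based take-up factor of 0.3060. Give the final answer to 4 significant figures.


T_tu = 9.0960 * 0.3060
T_tu = 2.783 kN


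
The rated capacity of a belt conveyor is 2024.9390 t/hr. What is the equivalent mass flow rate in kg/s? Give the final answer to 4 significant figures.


m_dot = 2024.9390 * 1000 / 3600
m_dot = 562.5 kg/s


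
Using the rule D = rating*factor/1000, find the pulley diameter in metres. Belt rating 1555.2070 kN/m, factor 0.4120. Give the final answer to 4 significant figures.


D = 1555.2070 * 0.4120 / 1000
D = 0.6407 m


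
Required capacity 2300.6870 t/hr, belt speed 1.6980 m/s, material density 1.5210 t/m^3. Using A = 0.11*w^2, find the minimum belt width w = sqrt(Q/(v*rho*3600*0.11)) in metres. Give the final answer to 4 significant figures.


A_req = 2300.6870 / (1.6980 * 1.5210 * 3600) = 0.24745 m^2
w = sqrt(0.24745 / 0.11)
w = 1.500 m


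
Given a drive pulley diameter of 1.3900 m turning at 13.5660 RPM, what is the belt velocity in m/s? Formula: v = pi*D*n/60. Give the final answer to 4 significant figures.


v = pi * 1.3900 * 13.5660 / 60
v = 0.9873 m/s


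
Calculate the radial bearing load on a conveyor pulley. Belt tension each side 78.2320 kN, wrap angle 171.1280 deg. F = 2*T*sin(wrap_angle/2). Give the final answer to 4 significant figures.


F = 2 * 78.2320 * sin(171.1280/2 deg)
F = 156.0 kN


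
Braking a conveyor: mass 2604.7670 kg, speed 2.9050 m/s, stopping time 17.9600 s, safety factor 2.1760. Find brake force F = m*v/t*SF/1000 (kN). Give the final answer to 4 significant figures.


F = 2604.7670 * 2.9050 / 17.9600 * 2.1760 / 1000
F = 0.9168 kN


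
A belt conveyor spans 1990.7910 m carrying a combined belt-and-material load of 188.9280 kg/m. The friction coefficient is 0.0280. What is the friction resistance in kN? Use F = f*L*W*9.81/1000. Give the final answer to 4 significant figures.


F = 0.0280 * 1990.7910 * 188.9280 * 9.81 / 1000
F = 103.3 kN


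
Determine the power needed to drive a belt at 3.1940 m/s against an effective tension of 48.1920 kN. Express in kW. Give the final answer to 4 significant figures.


P = Te * v = 48.1920 * 3.1940
P = 153.9 kW


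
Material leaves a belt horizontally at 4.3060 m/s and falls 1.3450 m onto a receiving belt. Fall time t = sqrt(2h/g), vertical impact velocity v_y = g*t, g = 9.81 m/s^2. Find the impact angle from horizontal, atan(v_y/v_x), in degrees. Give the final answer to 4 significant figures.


t = sqrt(2*1.3450/9.81) = 0.523651 s
v_y = 9.81 * 0.523651 = 5.13702 m/s
angle = atan(5.13702 / 4.3060) = 50.03 deg


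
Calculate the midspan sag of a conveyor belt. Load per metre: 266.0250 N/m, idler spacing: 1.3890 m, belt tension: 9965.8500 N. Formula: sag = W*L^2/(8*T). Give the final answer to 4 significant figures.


sag = 266.0250 * 1.3890^2 / (8 * 9965.8500)
sag = 0.006438 m


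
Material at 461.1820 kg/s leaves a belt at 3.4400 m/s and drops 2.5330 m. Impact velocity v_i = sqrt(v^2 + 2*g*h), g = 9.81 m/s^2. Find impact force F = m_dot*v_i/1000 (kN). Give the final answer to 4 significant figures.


v_i = sqrt(3.4400^2 + 2*9.81*2.5330) = 7.84417 m/s
F = 461.1820 * 7.84417 / 1000
F = 3.618 kN


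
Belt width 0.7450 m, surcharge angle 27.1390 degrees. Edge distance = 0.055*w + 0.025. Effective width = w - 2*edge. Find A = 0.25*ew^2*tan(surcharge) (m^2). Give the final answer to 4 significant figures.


edge = 0.055*0.7450 + 0.025 = 0.065975 m
ew = 0.7450 - 2*0.065975 = 0.61305 m
A = 0.25 * 0.61305^2 * tan(27.1390 deg)
A = 0.04816 m^2


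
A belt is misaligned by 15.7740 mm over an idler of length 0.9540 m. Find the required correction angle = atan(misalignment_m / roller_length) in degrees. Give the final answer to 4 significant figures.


misalign_m = 15.7740 / 1000 = 0.015774 m
angle = atan(0.015774 / 0.9540)
angle = 0.9473 deg


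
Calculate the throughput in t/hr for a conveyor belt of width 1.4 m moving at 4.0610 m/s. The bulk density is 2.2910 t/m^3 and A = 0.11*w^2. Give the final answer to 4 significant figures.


A = 0.11 * 1.4^2 = 0.2156 m^2
C = 0.2156 * 4.0610 * 2.2910 * 3600
C = 7221 t/hr


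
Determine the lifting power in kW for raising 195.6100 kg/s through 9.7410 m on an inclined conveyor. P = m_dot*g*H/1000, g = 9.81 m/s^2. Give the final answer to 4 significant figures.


P = 195.6100 * 9.81 * 9.7410 / 1000
P = 18.69 kW


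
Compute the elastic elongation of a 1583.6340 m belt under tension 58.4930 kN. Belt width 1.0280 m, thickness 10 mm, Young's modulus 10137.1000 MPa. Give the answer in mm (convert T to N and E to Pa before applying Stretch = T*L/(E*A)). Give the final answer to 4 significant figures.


A = 1.0280 * 0.01 = 0.01028 m^2
Stretch = 58.4930*1000 * 1583.6340 / (10137.1000e6 * 0.01028) * 1000
Stretch = 888.9 mm


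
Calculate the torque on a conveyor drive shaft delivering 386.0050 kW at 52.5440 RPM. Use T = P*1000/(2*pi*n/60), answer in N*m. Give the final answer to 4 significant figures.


omega = 2*pi*52.5440/60 = 5.50239 rad/s
T = 386.0050*1000 / 5.50239
T = 70150 N*m


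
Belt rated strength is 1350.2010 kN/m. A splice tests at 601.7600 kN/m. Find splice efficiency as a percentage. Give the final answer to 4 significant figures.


Eff = 601.7600 / 1350.2010 * 100
Eff = 44.57 %


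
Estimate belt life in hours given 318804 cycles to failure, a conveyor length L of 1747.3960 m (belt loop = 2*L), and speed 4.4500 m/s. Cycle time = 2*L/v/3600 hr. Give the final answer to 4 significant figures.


cycle_time = 2 * 1747.3960 / 4.4500 / 3600 = 0.218152 hr
life = 318804 * 0.218152 = 69550 hours


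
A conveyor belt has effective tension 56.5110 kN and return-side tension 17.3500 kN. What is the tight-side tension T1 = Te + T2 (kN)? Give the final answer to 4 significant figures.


T1 = Te + T2 = 56.5110 + 17.3500
T1 = 73.86 kN


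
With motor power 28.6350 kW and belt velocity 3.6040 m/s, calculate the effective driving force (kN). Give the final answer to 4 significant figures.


Te = P / v = 28.6350 / 3.6040
Te = 7.945 kN


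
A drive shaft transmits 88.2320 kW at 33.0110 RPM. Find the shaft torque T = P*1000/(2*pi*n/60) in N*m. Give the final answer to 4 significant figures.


omega = 2*pi*33.0110/60 = 3.4569 rad/s
T = 88.2320*1000 / 3.4569
T = 25520 N*m


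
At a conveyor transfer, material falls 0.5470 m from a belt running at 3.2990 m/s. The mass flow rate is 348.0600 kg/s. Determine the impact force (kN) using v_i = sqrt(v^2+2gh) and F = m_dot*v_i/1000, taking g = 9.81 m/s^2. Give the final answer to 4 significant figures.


v_i = sqrt(3.2990^2 + 2*9.81*0.5470) = 4.64925 m/s
F = 348.0600 * 4.64925 / 1000
F = 1.618 kN


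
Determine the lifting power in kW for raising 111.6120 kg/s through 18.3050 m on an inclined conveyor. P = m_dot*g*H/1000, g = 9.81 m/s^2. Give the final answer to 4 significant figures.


P = 111.6120 * 9.81 * 18.3050 / 1000
P = 20.04 kW


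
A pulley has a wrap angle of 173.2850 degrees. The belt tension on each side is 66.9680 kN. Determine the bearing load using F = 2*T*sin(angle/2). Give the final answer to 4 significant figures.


F = 2 * 66.9680 * sin(173.2850/2 deg)
F = 133.7 kN


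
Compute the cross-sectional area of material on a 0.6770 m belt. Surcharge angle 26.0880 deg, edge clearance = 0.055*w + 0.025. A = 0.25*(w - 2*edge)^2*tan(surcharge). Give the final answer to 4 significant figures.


edge = 0.055*0.6770 + 0.025 = 0.062235 m
ew = 0.6770 - 2*0.062235 = 0.55253 m
A = 0.25 * 0.55253^2 * tan(26.0880 deg)
A = 0.03737 m^2


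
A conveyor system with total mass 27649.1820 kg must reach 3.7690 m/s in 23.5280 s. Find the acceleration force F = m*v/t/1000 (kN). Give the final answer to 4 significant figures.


F = 27649.1820 * 3.7690 / 23.5280 / 1000
F = 4.429 kN


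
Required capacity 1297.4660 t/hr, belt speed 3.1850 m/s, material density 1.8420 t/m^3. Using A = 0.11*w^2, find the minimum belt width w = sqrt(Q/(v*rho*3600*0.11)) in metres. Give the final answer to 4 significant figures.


A_req = 1297.4660 / (3.1850 * 1.8420 * 3600) = 0.061432 m^2
w = sqrt(0.061432 / 0.11)
w = 0.7473 m


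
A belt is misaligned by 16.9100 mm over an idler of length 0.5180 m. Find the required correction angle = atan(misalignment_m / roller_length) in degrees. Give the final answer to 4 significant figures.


misalign_m = 16.9100 / 1000 = 0.016910 m
angle = atan(0.016910 / 0.5180)
angle = 1.870 deg


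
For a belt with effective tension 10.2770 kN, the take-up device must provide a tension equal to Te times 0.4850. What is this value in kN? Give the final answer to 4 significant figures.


T_tu = 10.2770 * 0.4850
T_tu = 4.984 kN


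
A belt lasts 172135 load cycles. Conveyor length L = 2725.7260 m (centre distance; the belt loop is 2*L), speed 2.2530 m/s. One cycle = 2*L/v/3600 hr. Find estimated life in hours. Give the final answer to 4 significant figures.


cycle_time = 2 * 2725.7260 / 2.2530 / 3600 = 0.672123 hr
life = 172135 * 0.672123 = 115700 hours


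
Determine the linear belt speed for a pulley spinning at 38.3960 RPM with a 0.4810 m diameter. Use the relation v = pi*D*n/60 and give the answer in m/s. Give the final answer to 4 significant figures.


v = pi * 0.4810 * 38.3960 / 60
v = 0.9670 m/s


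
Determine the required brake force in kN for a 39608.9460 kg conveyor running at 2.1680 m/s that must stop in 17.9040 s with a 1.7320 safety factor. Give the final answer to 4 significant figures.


F = 39608.9460 * 2.1680 / 17.9040 * 1.7320 / 1000
F = 8.307 kN


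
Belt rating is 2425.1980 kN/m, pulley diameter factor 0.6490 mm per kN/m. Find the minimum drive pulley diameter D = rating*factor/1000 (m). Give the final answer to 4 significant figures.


D = 2425.1980 * 0.6490 / 1000
D = 1.574 m


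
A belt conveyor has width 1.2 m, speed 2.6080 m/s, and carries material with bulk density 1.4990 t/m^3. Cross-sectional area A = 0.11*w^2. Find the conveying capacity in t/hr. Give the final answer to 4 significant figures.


A = 0.11 * 1.2^2 = 0.1584 m^2
C = 0.1584 * 2.6080 * 1.4990 * 3600
C = 2229 t/hr


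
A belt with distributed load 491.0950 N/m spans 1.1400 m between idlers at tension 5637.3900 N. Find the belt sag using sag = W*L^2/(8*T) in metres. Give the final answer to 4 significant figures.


sag = 491.0950 * 1.1400^2 / (8 * 5637.3900)
sag = 0.01415 m


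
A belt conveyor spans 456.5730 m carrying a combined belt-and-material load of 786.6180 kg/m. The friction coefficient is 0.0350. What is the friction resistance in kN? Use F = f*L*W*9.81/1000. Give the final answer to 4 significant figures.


F = 0.0350 * 456.5730 * 786.6180 * 9.81 / 1000
F = 123.3 kN


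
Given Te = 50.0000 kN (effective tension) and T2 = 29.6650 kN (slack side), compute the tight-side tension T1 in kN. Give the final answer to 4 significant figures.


T1 = Te + T2 = 50.0000 + 29.6650
T1 = 79.66 kN


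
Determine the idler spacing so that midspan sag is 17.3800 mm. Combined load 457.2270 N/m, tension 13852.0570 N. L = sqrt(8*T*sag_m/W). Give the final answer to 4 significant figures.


sag = 17.3800/1000 = 0.017380 m
L = sqrt(8 * 13852.0570 * 0.017380 / 457.2270)
L = 2.052 m


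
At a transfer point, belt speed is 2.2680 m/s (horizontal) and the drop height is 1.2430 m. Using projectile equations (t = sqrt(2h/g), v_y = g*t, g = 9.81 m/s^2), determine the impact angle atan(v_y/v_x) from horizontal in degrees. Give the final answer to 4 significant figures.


t = sqrt(2*1.2430/9.81) = 0.503403 s
v_y = 9.81 * 0.503403 = 4.93838 m/s
angle = atan(4.93838 / 2.2680) = 65.33 deg


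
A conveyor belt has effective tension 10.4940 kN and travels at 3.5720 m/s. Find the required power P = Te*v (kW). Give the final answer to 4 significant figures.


P = Te * v = 10.4940 * 3.5720
P = 37.48 kW


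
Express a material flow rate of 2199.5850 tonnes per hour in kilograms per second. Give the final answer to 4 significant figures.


m_dot = 2199.5850 * 1000 / 3600
m_dot = 611.0 kg/s


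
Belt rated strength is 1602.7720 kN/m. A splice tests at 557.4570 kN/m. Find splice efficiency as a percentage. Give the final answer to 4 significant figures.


Eff = 557.4570 / 1602.7720 * 100
Eff = 34.78 %


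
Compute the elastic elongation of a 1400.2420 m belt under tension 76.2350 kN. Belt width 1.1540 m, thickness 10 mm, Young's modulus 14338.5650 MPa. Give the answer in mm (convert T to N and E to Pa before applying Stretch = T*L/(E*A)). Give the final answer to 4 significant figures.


A = 1.1540 * 0.01 = 0.01154 m^2
Stretch = 76.2350*1000 * 1400.2420 / (14338.5650e6 * 0.01154) * 1000
Stretch = 645.1 mm


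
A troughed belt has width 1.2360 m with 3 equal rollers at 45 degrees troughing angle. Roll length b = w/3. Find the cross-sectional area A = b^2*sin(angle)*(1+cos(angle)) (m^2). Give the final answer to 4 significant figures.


b = 1.2360/3 = 0.412 m
A = 0.412^2 * sin(45 deg) * (1 + cos(45 deg))
A = 0.2049 m^2


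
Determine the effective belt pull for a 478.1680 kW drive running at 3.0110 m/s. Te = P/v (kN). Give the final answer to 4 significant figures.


Te = P / v = 478.1680 / 3.0110
Te = 158.8 kN


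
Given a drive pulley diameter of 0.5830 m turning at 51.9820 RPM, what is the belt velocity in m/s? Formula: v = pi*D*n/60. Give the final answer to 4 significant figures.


v = pi * 0.5830 * 51.9820 / 60
v = 1.587 m/s


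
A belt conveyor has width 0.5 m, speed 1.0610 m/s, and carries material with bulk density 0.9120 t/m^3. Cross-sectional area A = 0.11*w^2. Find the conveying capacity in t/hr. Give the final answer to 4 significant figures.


A = 0.11 * 0.5^2 = 0.0275 m^2
C = 0.0275 * 1.0610 * 0.9120 * 3600
C = 95.80 t/hr


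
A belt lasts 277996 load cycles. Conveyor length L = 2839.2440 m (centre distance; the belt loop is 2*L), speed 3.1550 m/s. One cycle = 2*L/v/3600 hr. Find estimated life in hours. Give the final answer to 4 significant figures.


cycle_time = 2 * 2839.2440 / 3.1550 / 3600 = 0.499955 hr
life = 277996 * 0.499955 = 139000 hours


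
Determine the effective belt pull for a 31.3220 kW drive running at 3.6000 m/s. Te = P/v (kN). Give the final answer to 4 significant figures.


Te = P / v = 31.3220 / 3.6000
Te = 8.701 kN


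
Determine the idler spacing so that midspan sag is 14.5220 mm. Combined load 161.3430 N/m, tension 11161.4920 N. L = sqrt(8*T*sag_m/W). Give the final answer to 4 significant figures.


sag = 14.5220/1000 = 0.014522 m
L = sqrt(8 * 11161.4920 * 0.014522 / 161.3430)
L = 2.835 m


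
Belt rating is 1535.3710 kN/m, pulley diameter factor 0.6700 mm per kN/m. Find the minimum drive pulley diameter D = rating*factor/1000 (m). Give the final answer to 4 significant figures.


D = 1535.3710 * 0.6700 / 1000
D = 1.029 m


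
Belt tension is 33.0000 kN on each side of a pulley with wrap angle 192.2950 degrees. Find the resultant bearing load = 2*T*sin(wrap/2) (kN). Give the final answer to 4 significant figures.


F = 2 * 33.0000 * sin(192.2950/2 deg)
F = 65.62 kN


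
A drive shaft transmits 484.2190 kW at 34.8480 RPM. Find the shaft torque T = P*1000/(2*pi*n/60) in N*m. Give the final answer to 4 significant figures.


omega = 2*pi*34.8480/60 = 3.64927 rad/s
T = 484.2190*1000 / 3.64927
T = 132700 N*m


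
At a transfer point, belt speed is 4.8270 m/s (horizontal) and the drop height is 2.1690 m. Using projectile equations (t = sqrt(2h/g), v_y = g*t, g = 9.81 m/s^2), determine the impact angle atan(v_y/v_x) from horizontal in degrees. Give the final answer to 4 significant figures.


t = sqrt(2*2.1690/9.81) = 0.664983 s
v_y = 9.81 * 0.664983 = 6.52348 m/s
angle = atan(6.52348 / 4.8270) = 53.50 deg


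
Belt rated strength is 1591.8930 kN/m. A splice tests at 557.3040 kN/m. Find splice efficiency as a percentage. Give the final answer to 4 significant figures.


Eff = 557.3040 / 1591.8930 * 100
Eff = 35.01 %


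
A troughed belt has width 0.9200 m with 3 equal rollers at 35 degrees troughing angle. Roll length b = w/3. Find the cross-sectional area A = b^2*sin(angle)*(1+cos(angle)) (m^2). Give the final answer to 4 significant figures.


b = 0.9200/3 = 0.306667 m
A = 0.306667^2 * sin(35 deg) * (1 + cos(35 deg))
A = 0.09813 m^2


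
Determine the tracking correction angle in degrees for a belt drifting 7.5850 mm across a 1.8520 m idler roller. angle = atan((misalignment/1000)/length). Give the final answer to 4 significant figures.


misalign_m = 7.5850 / 1000 = 0.007585 m
angle = atan(0.007585 / 1.8520)
angle = 0.2347 deg


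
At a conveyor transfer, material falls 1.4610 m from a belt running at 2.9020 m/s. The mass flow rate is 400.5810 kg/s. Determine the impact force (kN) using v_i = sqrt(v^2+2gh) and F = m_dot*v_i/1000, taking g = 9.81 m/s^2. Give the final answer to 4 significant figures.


v_i = sqrt(2.9020^2 + 2*9.81*1.4610) = 6.08986 m/s
F = 400.5810 * 6.08986 / 1000
F = 2.439 kN


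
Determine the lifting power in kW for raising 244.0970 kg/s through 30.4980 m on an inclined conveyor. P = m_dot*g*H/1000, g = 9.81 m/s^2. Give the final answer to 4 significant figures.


P = 244.0970 * 9.81 * 30.4980 / 1000
P = 73.03 kW


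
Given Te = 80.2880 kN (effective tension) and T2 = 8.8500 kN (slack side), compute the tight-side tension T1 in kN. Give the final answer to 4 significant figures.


T1 = Te + T2 = 80.2880 + 8.8500
T1 = 89.14 kN


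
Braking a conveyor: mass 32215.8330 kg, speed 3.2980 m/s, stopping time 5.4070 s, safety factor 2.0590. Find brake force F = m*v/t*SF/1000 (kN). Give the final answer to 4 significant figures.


F = 32215.8330 * 3.2980 / 5.4070 * 2.0590 / 1000
F = 40.46 kN


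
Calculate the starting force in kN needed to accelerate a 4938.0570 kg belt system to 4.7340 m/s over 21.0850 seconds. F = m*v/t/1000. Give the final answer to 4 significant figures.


F = 4938.0570 * 4.7340 / 21.0850 / 1000
F = 1.109 kN


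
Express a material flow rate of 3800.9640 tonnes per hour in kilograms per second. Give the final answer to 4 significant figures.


m_dot = 3800.9640 * 1000 / 3600
m_dot = 1056 kg/s


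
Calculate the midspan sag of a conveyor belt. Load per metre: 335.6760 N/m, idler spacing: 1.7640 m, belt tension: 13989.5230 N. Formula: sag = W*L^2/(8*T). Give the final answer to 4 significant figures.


sag = 335.6760 * 1.7640^2 / (8 * 13989.5230)
sag = 0.009333 m


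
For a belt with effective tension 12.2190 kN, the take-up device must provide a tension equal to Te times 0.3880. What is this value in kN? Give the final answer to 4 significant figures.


T_tu = 12.2190 * 0.3880
T_tu = 4.741 kN


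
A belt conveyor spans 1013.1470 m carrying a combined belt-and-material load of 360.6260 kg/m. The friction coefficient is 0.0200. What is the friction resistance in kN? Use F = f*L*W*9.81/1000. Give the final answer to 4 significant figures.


F = 0.0200 * 1013.1470 * 360.6260 * 9.81 / 1000
F = 71.69 kN


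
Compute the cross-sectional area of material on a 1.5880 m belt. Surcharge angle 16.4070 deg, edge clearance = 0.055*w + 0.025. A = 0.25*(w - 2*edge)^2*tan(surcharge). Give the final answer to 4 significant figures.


edge = 0.055*1.5880 + 0.025 = 0.11234 m
ew = 1.5880 - 2*0.11234 = 1.36332 m
A = 0.25 * 1.36332^2 * tan(16.4070 deg)
A = 0.1368 m^2


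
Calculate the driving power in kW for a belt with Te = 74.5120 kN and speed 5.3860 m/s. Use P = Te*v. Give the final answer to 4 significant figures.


P = Te * v = 74.5120 * 5.3860
P = 401.3 kW


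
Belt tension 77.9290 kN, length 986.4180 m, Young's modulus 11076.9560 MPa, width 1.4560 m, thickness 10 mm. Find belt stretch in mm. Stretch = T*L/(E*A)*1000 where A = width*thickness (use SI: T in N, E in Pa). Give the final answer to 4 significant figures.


A = 1.4560 * 0.01 = 0.01456 m^2
Stretch = 77.9290*1000 * 986.4180 / (11076.9560e6 * 0.01456) * 1000
Stretch = 476.6 mm


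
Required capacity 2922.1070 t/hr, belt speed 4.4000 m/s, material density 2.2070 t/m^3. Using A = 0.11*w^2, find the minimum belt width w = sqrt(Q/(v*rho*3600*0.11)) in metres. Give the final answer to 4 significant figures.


A_req = 2922.1070 / (4.4000 * 2.2070 * 3600) = 0.083587 m^2
w = sqrt(0.083587 / 0.11)
w = 0.8717 m


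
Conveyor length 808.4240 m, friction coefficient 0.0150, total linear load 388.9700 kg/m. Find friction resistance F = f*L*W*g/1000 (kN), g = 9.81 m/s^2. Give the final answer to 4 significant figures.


F = 0.0150 * 808.4240 * 388.9700 * 9.81 / 1000
F = 46.27 kN


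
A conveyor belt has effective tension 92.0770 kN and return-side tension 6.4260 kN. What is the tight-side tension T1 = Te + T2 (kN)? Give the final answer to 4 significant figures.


T1 = Te + T2 = 92.0770 + 6.4260
T1 = 98.50 kN


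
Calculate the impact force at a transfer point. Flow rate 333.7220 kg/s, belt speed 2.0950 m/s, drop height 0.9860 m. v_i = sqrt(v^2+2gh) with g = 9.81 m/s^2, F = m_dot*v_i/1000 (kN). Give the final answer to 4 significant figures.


v_i = sqrt(2.0950^2 + 2*9.81*0.9860) = 4.87179 m/s
F = 333.7220 * 4.87179 / 1000
F = 1.626 kN


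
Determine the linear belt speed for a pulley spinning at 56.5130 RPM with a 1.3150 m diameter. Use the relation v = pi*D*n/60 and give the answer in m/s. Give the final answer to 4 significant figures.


v = pi * 1.3150 * 56.5130 / 60
v = 3.891 m/s


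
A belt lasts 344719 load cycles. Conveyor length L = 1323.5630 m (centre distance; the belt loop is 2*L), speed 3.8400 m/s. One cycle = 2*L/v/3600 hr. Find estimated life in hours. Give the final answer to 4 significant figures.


cycle_time = 2 * 1323.5630 / 3.8400 / 3600 = 0.191488 hr
life = 344719 * 0.191488 = 66010 hours


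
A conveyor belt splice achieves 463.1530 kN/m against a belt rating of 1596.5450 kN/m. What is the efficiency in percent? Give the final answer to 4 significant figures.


Eff = 463.1530 / 1596.5450 * 100
Eff = 29.01 %


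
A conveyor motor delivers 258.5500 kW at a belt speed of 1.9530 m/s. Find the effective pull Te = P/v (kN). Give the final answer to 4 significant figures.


Te = P / v = 258.5500 / 1.9530
Te = 132.4 kN


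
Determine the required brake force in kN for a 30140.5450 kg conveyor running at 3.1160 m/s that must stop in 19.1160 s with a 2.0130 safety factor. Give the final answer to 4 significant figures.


F = 30140.5450 * 3.1160 / 19.1160 * 2.0130 / 1000
F = 9.890 kN


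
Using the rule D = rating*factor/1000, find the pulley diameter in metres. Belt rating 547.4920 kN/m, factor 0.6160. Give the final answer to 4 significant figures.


D = 547.4920 * 0.6160 / 1000
D = 0.3373 m


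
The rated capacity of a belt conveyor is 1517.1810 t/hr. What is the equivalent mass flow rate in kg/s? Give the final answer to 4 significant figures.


m_dot = 1517.1810 * 1000 / 3600
m_dot = 421.4 kg/s


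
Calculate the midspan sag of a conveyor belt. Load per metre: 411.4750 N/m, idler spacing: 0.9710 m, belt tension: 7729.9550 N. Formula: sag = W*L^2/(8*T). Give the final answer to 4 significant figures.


sag = 411.4750 * 0.9710^2 / (8 * 7729.9550)
sag = 0.006274 m


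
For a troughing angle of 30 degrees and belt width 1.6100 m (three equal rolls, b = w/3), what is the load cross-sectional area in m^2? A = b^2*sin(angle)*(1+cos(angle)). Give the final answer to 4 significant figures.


b = 1.6100/3 = 0.536667 m
A = 0.536667^2 * sin(30 deg) * (1 + cos(30 deg))
A = 0.2687 m^2


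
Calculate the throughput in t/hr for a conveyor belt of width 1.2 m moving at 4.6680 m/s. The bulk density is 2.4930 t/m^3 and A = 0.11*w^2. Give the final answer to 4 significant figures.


A = 0.11 * 1.2^2 = 0.1584 m^2
C = 0.1584 * 4.6680 * 2.4930 * 3600
C = 6636 t/hr


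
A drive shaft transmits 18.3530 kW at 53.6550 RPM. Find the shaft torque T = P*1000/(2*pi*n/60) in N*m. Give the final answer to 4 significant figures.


omega = 2*pi*53.6550/60 = 5.61874 rad/s
T = 18.3530*1000 / 5.61874
T = 3266 N*m


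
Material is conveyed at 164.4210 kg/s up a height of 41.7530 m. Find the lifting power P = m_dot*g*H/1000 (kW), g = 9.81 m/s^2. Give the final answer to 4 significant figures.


P = 164.4210 * 9.81 * 41.7530 / 1000
P = 67.35 kW


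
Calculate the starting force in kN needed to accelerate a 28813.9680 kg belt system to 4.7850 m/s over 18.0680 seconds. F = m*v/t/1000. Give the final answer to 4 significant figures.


F = 28813.9680 * 4.7850 / 18.0680 / 1000
F = 7.631 kN


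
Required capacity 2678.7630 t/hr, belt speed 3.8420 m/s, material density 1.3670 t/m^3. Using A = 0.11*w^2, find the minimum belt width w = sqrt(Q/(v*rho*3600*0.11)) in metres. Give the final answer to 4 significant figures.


A_req = 2678.7630 / (3.8420 * 1.3670 * 3600) = 0.141679 m^2
w = sqrt(0.141679 / 0.11)
w = 1.135 m


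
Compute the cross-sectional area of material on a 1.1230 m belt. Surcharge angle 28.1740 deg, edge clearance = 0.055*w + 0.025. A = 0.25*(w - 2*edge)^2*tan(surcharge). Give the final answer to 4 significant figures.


edge = 0.055*1.1230 + 0.025 = 0.086765 m
ew = 1.1230 - 2*0.086765 = 0.94947 m
A = 0.25 * 0.94947^2 * tan(28.1740 deg)
A = 0.1207 m^2


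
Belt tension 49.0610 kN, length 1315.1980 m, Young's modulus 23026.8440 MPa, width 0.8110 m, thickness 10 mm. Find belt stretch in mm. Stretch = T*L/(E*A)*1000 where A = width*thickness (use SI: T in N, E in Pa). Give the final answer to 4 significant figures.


A = 0.8110 * 0.01 = 0.00811 m^2
Stretch = 49.0610*1000 * 1315.1980 / (23026.8440e6 * 0.00811) * 1000
Stretch = 345.5 mm


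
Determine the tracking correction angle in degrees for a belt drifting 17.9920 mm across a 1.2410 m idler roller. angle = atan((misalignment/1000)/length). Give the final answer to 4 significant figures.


misalign_m = 17.9920 / 1000 = 0.017992 m
angle = atan(0.017992 / 1.2410)
angle = 0.8306 deg


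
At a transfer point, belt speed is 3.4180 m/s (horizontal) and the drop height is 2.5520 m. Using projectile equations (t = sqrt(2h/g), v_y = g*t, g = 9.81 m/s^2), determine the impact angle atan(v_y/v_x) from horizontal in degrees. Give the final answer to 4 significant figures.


t = sqrt(2*2.5520/9.81) = 0.721308 s
v_y = 9.81 * 0.721308 = 7.07603 m/s
angle = atan(7.07603 / 3.4180) = 64.22 deg


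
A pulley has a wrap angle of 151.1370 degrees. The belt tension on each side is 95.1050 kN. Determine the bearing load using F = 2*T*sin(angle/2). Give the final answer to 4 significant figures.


F = 2 * 95.1050 * sin(151.1370/2 deg)
F = 184.2 kN


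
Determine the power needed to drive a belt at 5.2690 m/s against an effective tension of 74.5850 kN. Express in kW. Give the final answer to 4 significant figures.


P = Te * v = 74.5850 * 5.2690
P = 393.0 kW


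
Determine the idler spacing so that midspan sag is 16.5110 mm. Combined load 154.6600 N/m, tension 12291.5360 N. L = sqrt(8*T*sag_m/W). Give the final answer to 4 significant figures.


sag = 16.5110/1000 = 0.016511 m
L = sqrt(8 * 12291.5360 * 0.016511 / 154.6600)
L = 3.240 m


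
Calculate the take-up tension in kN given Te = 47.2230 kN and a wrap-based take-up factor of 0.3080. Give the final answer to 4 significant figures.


T_tu = 47.2230 * 0.3080
T_tu = 14.54 kN


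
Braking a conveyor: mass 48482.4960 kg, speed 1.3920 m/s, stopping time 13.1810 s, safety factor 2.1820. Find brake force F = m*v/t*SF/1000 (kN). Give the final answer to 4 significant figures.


F = 48482.4960 * 1.3920 / 13.1810 * 2.1820 / 1000
F = 11.17 kN


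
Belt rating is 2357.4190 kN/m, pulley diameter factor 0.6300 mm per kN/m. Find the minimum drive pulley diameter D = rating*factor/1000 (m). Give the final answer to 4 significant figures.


D = 2357.4190 * 0.6300 / 1000
D = 1.485 m


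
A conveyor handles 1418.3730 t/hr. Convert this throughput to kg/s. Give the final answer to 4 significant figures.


m_dot = 1418.3730 * 1000 / 3600
m_dot = 394.0 kg/s


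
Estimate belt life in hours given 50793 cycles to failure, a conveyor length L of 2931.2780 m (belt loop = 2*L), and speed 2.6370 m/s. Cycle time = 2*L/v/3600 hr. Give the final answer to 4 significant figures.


cycle_time = 2 * 2931.2780 / 2.6370 / 3600 = 0.617553 hr
life = 50793 * 0.617553 = 31370 hours


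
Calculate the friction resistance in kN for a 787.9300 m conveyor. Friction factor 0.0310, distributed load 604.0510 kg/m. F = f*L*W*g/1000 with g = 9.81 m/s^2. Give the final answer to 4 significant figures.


F = 0.0310 * 787.9300 * 604.0510 * 9.81 / 1000
F = 144.7 kN
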